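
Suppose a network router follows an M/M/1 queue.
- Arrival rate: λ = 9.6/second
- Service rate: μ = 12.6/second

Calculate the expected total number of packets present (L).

ρ = λ/μ = 9.6/12.6 = 0.7619
For M/M/1: L = λ/(μ-λ)
L = 9.6/(12.6-9.6) = 9.6/3.00
L = 3.2000 packets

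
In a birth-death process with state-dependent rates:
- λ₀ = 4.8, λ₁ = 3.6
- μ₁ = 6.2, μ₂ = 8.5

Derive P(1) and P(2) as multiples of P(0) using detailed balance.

Balance equations:
State 0: λ₀P₀ = μ₁P₁ → P₁ = (λ₀/μ₁)P₀ = (4.8/6.2)P₀ = 0.7742P₀
State 1: P₂ = (λ₀λ₁)/(μ₁μ₂)P₀ = (4.8×3.6)/(6.2×8.5)P₀ = 0.3279P₀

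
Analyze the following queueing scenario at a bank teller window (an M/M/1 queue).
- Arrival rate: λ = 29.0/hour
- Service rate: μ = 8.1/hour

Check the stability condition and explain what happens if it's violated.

Stability requires ρ = λ/(cμ) < 1
ρ = 29.0/(1 × 8.1) = 29.0/8.10 = 3.5802
Since 3.5802 ≥ 1, the system is UNSTABLE.
Queue grows without bound. Need μ > λ = 29.0.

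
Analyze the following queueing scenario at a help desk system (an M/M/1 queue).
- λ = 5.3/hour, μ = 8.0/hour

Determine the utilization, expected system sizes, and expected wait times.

Step 1: ρ = λ/μ = 5.3/8.0 = 0.6625
Step 2: L = λ/(μ-λ) = 5.3/2.70 = 1.9630
Step 3: Lq = λ²/(μ(μ-λ)) = 28.09/(8.0×2.70) = 1.3005
Step 4: W = 1/(μ-λ) = 1/2.70 = 0.37037
Step 5: Wq = λ/(μ(μ-λ)) = 5.3/(8.0×2.70) = 0.2454
Step 6: P(0) = 1-ρ = 0.3375
Verify: L = λW = 5.3×0.37037 = 1.9630 ✔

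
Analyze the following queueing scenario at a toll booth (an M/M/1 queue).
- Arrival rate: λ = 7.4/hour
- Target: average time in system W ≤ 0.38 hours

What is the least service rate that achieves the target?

For M/M/1: W = 1/(μ-λ)
Need W ≤ 0.38, so 1/(μ-λ) ≤ 0.38
μ - λ ≥ 1/0.38 = 2.6316
μ ≥ 7.4 + 2.6316 = 10.0316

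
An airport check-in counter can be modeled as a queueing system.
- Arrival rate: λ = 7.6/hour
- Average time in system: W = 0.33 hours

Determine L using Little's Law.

Little's Law: L = λW
L = 7.6 × 0.33 = 2.5080 passengers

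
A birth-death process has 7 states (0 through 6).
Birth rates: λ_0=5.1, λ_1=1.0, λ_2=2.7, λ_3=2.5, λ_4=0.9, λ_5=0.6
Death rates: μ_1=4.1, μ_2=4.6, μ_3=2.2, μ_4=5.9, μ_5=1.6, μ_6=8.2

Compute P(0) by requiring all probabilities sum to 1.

Ratios P(n)/P(0) = (λ₀···λₙ₋₁)/(μ₁···μₙ):
P(1)/P(0) = (5.1)/(4.1) = 1.2439
P(2)/P(0) = (5.1×1.0)/(4.1×4.6) = 0.2704
P(3)/P(0) = (5.1×1.0×2.7)/(4.1×4.6×2.2) = 0.3319
P(4)/P(0) = (5.1×1.0×2.7×2.5)/(4.1×4.6×2.2×5.9) = 0.1406
P(5)/P(0) = (5.1×1.0×2.7×2.5×0.9)/(4.1×4.6×2.2×5.9×1.6) = 0.07910
P(6)/P(0) = (5.1×1.0×2.7×2.5×0.9×0.6)/(4.1×4.6×2.2×5.9×1.6×8.2) = 0.005788

Normalization: ∑ P(n) = 1
P(0) × (1.0000 + 1.2439 + 0.2704 + 0.3319 + 0.1406 + 0.07910 + 0.005788) = 1
P(0) × 3.0717 = 1
P(0) = 1/3.0717 = 0.3256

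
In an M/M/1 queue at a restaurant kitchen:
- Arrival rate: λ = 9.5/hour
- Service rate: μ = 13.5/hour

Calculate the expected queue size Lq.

ρ = λ/μ = 9.5/13.5 = 0.7037
For M/M/1: Lq = λ²/(μ(μ-λ))
Lq = 90.25/(13.5 × 4.00)
Lq = 1.6713 orders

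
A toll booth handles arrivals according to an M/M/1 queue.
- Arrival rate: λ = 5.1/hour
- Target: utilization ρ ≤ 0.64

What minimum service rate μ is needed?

ρ = λ/μ, so μ = λ/ρ
μ ≥ 5.1/0.64 = 7.9687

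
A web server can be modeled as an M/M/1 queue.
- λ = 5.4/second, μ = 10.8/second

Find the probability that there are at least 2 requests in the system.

ρ = λ/μ = 5.4/10.8 = 0.5000
P(N ≥ n) = ρⁿ
P(N ≥ 2) = 0.5000^2
P(N ≥ 2) = 0.2500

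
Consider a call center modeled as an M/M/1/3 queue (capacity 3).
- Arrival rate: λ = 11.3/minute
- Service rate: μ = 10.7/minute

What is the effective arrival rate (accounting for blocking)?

ρ = λ/μ = 11.3/10.7 = 1.05607
P₀ = (1-ρ)/(1-ρ^(K+1)) = (1-1.05607)/(1-1.05607^4) = -0.05607/-0.2439 = 0.2299
P_K = P₀×ρ^K = 0.2299 × 1.05607^3 = 0.2299 × 1.1778 = 0.2708
λ_eff = λ(1-P_K) = 11.3 × (1 - 0.270816) = 11.3 × 0.729184 = 8.2398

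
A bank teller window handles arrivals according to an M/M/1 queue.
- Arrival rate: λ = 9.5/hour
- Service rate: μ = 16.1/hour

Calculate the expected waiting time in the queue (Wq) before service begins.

First, compute utilization: ρ = λ/μ = 9.5/16.1 = 0.5901
For M/M/1: Wq = λ/(μ(μ-λ))
Wq = 9.5/(16.1 × (16.1-9.5))
Wq = 9.5/(16.1 × 6.60)
Wq = 0.08940 hours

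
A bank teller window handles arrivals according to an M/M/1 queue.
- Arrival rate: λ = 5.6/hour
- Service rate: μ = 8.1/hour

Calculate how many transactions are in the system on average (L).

ρ = λ/μ = 5.6/8.1 = 0.6914
For M/M/1: L = λ/(μ-λ)
L = 5.6/(8.1-5.6) = 5.6/2.50
L = 2.2400 transactions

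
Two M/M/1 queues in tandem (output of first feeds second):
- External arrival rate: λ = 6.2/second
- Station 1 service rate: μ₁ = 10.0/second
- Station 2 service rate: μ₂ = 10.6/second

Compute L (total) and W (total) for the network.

By Jackson's theorem, each station behaves as independent M/M/1.
Station 1: ρ₁ = 6.2/10.0 = 0.6200, L₁ = ρ₁/(1-ρ₁) = λ/(μ₁-λ) = 6.2/3.80 = 1.6316
Station 2: ρ₂ = 6.2/10.6 = 0.5849, L₂ = ρ₂/(1-ρ₂) = λ/(μ₂-λ) = 6.2/4.40 = 1.4091
Total: L = L₁ + L₂ = 1.6316 + 1.4091 = 3.0407
W = L/λ = 3.0407/6.2 = 0.4904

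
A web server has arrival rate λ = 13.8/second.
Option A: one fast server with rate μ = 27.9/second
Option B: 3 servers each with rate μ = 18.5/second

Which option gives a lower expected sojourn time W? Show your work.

Option A: single server μ = 27.9 (M/M/1)
  ρ_A = 13.8/27.9 = 0.4946
  W_A = 1/(μ-λ) = 1/(27.9-13.8) = 1/14.10 = 0.07092

Option B: 3 servers μ = 18.5 (M/M/3)
  ρ_B = λ/(cμ) = 13.8/(3×18.5) = 0.2486
  Offered load a = λ/μ = cρ = 13.8/18.5 = 0.7459
  P₀ = [ Σₙ₌₀^2 aⁿ/n! + a^3/(3!(1-ρ)) ]⁻¹
  Σ = a^0/0! + a^1/1! + a^2/2! = 1.0000 + 0.74595 + 0.27822 = 2.0242
  a^3/(3!(1-ρ)) = 0.4151/(6 × 0.7514) = 0.09207
  P₀ = 1/(2.0242 + 0.09207) = 0.4725
  Lq = P₀·a^3·ρ / (3!(1-ρ)²) = 0.4725 × 0.4151 × 0.2486 / (6 × 0.5645) = 0.01440
  Wq_B = Lq/λ = 0.014398/13.8 = 0.0010433
  W_B = Wq_B + 1/μ = 0.0010433 + 0.054054 = 0.05510

Since W_B = 0.05510 < W_A = 0.07092, Option B (multiple servers) has the shorter time in system.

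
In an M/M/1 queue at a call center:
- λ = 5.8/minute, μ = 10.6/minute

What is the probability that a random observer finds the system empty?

ρ = λ/μ = 5.8/10.6 = 0.5472
P(0) = 1 - ρ = 1 - 0.5472 = 0.4528
The server is idle 45.28% of the time.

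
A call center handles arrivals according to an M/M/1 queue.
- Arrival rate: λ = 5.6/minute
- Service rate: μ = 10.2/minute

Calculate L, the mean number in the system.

ρ = λ/μ = 5.6/10.2 = 0.5490
For M/M/1: L = λ/(μ-λ)
L = 5.6/(10.2-5.6) = 5.6/4.60
L = 1.2174 calls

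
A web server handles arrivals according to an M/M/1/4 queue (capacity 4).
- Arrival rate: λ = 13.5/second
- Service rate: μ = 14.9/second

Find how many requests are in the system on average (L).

ρ = λ/μ = 13.5/14.9 = 0.90604
P₀ = (1-ρ)/(1-ρ^(K+1)) = (1-0.90604)/(1-0.90604^5) = 0.09396/0.3894 = 0.2413
P_K = P₀×ρ^K = 0.2413 × 0.90604^4 = 0.2413 × 0.6739 = 0.1626
L = ρ[1 - (K+1)ρ^K + Kρ^(K+1)] / [(1-ρ)(1-ρ^(K+1))]
L = 0.90604 × (1 - 5×0.673891 + 4×0.610572) / ((1 - 0.90604) × (1 - 0.610572)) = 1.8035 requests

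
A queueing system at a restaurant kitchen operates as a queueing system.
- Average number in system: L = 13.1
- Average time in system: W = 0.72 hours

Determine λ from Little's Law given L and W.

Little's Law: L = λW, so λ = L/W
λ = 13.1/0.72 = 18.1944 orders/hour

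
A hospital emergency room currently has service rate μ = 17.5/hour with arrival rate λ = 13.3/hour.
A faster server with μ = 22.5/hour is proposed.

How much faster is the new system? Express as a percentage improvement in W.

System 1: ρ₁ = 13.3/17.5 = 0.7600, W₁ = 1/(17.5-13.3) = 0.2381
System 2: ρ₂ = 13.3/22.5 = 0.5911, W₂ = 1/(22.5-13.3) = 0.1087
Improvement: (W₁-W₂)/W₁ = (0.2381-0.1087)/0.2381 = 54.35%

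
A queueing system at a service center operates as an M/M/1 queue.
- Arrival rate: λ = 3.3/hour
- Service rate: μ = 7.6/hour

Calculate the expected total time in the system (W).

First, compute utilization: ρ = λ/μ = 3.3/7.6 = 0.4342
For M/M/1: W = 1/(μ-λ)
W = 1/(7.6-3.3) = 1/4.30
W = 0.2326 hours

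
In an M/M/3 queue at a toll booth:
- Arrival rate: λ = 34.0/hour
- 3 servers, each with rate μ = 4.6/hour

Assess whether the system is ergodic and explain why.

Stability requires ρ = λ/(cμ) < 1
ρ = 34.0/(3 × 4.6) = 34.0/13.80 = 2.4638
Since 2.4638 ≥ 1, the system is UNSTABLE.
Need c > λ/μ = 34.0/4.6 = 7.39.
Minimum servers needed: c = 8.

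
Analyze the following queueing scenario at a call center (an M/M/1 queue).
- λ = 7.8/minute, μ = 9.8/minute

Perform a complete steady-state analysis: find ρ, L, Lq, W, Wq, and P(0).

Step 1: ρ = λ/μ = 7.8/9.8 = 0.7959
Step 2: L = λ/(μ-λ) = 7.8/2.00 = 3.9000
Step 3: Lq = λ²/(μ(μ-λ)) = 60.84/(9.8×2.00) = 3.1041
Step 4: W = 1/(μ-λ) = 1/2.00 = 0.5000
Step 5: Wq = λ/(μ(μ-λ)) = 7.8/(9.8×2.00) = 0.3980
Step 6: P(0) = 1-ρ = 0.2041
Verify: L = λW = 7.8×0.5000 = 3.9000 ✔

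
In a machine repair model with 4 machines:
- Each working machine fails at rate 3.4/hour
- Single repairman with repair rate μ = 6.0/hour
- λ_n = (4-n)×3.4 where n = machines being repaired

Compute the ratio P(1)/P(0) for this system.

P(1)/P(0) = ∏_{i=0}^{1-1} λ_i/μ_{i+1}
= (4-0)×3.4/6.0
= 2.2667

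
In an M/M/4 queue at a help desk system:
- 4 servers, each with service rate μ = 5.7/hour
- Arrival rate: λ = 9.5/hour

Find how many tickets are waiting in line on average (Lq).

Traffic intensity: ρ = λ/(cμ) = 9.5/(4×5.7) = 0.4167
Since ρ = 0.4167 < 1, system is stable.
Offered load a = λ/μ = cρ = 9.5/5.7 = 1.6667
P₀ = [ Σₙ₌₀^3 aⁿ/n! + a^4/(4!(1-ρ)) ]⁻¹
Σ = a^0/0! + a^1/1! + a^2/2! + a^3/3! = 1.0000 + 1.6667 + 1.3889 + 0.7716 = 4.8272
a^4/(4!(1-ρ)) = 7.7160/(24 × 0.58333) = 0.5511
P₀ = 1/(4.8272 + 0.5511) = 0.1859
Lq = P₀·a^4·ρ / (4!(1-ρ)²) = 0.18593 × 7.7160 × 0.41667 / (24 × 0.34028) = 0.07320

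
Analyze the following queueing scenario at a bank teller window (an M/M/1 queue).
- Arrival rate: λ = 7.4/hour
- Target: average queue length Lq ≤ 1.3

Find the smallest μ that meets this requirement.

For M/M/1: Lq = λ²/(μ(μ-λ))
Need Lq ≤ 1.3, i.e. μ(μ-λ) ≥ λ²/1.3
μ² - 7.4μ - 54.76/1.3 ≥ 0  →  μ² - 7.4μ - 42.12308 ≥ 0
Quadratic formula (positive root): μ = [λ + √(λ² + 4×42.12308)]/2
Discriminant: 54.76 + 4×42.12308 = 223.2523, √223.2523 = 14.9416
μ ≥ (7.4 + 14.9416)/2 = 11.1708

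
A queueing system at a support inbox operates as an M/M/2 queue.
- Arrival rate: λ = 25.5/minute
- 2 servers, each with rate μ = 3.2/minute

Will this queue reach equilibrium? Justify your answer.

Stability requires ρ = λ/(cμ) < 1
ρ = 25.5/(2 × 3.2) = 25.5/6.40 = 3.9844
Since 3.9844 ≥ 1, the system is UNSTABLE.
Need c > λ/μ = 25.5/3.2 = 7.97.
Minimum servers needed: c = 8.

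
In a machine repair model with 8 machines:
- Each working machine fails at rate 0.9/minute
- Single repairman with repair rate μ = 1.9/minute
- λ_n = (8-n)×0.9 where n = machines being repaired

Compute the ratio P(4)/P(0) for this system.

P(4)/P(0) = ∏_{i=0}^{4-1} λ_i/μ_{i+1}
= (8-0)×0.9/1.9 × (8-1)×0.9/1.9 × (8-2)×0.9/1.9 × (8-3)×0.9/1.9
= 84.5795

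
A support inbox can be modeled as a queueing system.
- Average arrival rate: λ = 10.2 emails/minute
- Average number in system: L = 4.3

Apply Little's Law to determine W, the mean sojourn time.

Little's Law: L = λW, so W = L/λ
W = 4.3/10.2 = 0.4216 minutes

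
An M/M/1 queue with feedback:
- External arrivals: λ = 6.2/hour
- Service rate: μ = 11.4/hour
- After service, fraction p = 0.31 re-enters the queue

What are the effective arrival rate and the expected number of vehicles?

Effective arrival rate: λ_eff = λ/(1-p) = 6.2/(1-0.31) = 6.2/0.69 = 8.9855
ρ = λ_eff/μ = 8.9855/11.4 = 0.788202
L = ρ/(1-ρ) = 0.788202/(1-0.788202) = 3.7215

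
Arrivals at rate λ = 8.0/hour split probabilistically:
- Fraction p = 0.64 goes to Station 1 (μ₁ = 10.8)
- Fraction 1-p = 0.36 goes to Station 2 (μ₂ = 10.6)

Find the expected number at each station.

Effective rates: λ₁ = 8.0×0.64 = 5.12, λ₂ = 8.0×0.36 = 2.88
Station 1: ρ₁ = 5.12/10.8 = 0.47407, L₁ = ρ₁/(1-ρ₁) = 0.47407/(1-0.47407) = 0.9014
Station 2: ρ₂ = 2.88/10.6 = 0.2717, L₂ = ρ₂/(1-ρ₂) = 0.2717/(1-0.2717) = 0.3731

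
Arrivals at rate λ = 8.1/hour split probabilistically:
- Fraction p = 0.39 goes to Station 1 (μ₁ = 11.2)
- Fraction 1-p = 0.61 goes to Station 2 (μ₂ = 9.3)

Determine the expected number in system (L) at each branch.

Effective rates: λ₁ = 8.1×0.39 = 3.159, λ₂ = 8.1×0.61 = 4.941
Station 1: ρ₁ = 3.159/11.2 = 0.28205, L₁ = ρ₁/(1-ρ₁) = 0.28205/(1-0.28205) = 0.3929
Station 2: ρ₂ = 4.941/9.3 = 0.53129, L₂ = ρ₂/(1-ρ₂) = 0.53129/(1-0.53129) = 1.1335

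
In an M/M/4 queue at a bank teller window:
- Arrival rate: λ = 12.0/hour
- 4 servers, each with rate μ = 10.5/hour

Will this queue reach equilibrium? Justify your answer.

Stability requires ρ = λ/(cμ) < 1
ρ = 12.0/(4 × 10.5) = 12.0/42.00 = 0.2857
Since 0.2857 < 1, the system is STABLE.
The servers are busy 28.57% of the time.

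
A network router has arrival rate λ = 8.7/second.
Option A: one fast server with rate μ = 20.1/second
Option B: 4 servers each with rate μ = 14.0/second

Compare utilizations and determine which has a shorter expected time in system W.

Option A: single server μ = 20.1 (M/M/1)
  ρ_A = 8.7/20.1 = 0.4328
  W_A = 1/(μ-λ) = 1/(20.1-8.7) = 1/11.40 = 0.08772

Option B: 4 servers μ = 14.0 (M/M/4)
  ρ_B = λ/(cμ) = 8.7/(4×14.0) = 0.1554
  Offered load a = λ/μ = cρ = 8.7/14.0 = 0.6214
  P₀ = [ Σₙ₌₀^3 aⁿ/n! + a^4/(4!(1-ρ)) ]⁻¹
  Σ = a^0/0! + a^1/1! + a^2/2! + a^3/3! = 1.0000 + 0.6214 + 0.1931 + 0.04000 = 1.8545
  a^4/(4!(1-ρ)) = 0.14913/(24 × 0.84464) = 0.007357
  P₀ = 1/(1.8545 + 0.007357) = 0.5371
  Lq = P₀·a^4·ρ / (4!(1-ρ)²) = 0.5371 × 0.1491 × 0.1554 / (24 × 0.7134) = 0.0007268
  Wq_B = Lq/λ = 0.0007268/8.7 = 0.00008354
  W_B = Wq_B + 1/μ = 0.00008354 + 0.07143 = 0.07151

Since W_B = 0.07151 < W_A = 0.08772, Option B (multiple servers) has the shorter time in system.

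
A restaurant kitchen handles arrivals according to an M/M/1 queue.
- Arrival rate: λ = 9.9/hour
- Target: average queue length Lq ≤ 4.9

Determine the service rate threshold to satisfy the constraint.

For M/M/1: Lq = λ²/(μ(μ-λ))
Need Lq ≤ 4.9, i.e. μ(μ-λ) ≥ λ²/4.9
μ² - 9.9μ - 98.01/4.9 ≥ 0  →  μ² - 9.9μ - 20.00204 ≥ 0
Quadratic formula (positive root): μ = [λ + √(λ² + 4×20.00204)]/2
Discriminant: 98.01 + 4×20.00204 = 178.0182, √178.0182 = 13.3423
μ ≥ (9.9 + 13.3423)/2 = 11.6212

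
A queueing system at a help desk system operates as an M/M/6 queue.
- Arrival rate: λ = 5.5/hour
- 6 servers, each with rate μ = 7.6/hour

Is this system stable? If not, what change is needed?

Stability requires ρ = λ/(cμ) < 1
ρ = 5.5/(6 × 7.6) = 5.5/45.60 = 0.1206
Since 0.1206 < 1, the system is STABLE.
The servers are busy 12.06% of the time.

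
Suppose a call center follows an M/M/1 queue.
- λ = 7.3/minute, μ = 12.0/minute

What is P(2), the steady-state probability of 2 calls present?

ρ = λ/μ = 7.3/12.0 = 0.6083
P(n) = (1-ρ)ρⁿ
P(2) = (1-0.6083) × 0.6083^2
P(2) = 0.3917 × 0.3700
P(2) = 0.1449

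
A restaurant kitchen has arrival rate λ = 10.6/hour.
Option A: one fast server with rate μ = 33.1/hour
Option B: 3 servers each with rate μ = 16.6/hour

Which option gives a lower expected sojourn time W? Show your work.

Option A: single server μ = 33.1 (M/M/1)
  ρ_A = 10.6/33.1 = 0.3202
  W_A = 1/(μ-λ) = 1/(33.1-10.6) = 1/22.50 = 0.04444

Option B: 3 servers μ = 16.6 (M/M/3)
  ρ_B = λ/(cμ) = 10.6/(3×16.6) = 0.2129
  Offered load a = λ/μ = cρ = 10.6/16.6 = 0.6386
  P₀ = [ Σₙ₌₀^2 aⁿ/n! + a^3/(3!(1-ρ)) ]⁻¹
  Σ = a^0/0! + a^1/1! + a^2/2! = 1.0000 + 0.63855 + 0.20388 = 1.8424
  a^3/(3!(1-ρ)) = 0.26037/(6 × 0.78715) = 0.05513
  P₀ = 1/(1.8424 + 0.05513) = 0.5270
  Lq = P₀·a^3·ρ / (3!(1-ρ)²) = 0.52699 × 0.26037 × 0.21285 / (6 × 0.61960) = 0.007856
  Wq_B = Lq/λ = 0.007856/10.6 = 0.0007411
  W_B = Wq_B + 1/μ = 0.0007411 + 0.06024 = 0.06098

Since W_A = 0.04444 < W_B = 0.06098, Option A (single fast server) has the shorter time in system.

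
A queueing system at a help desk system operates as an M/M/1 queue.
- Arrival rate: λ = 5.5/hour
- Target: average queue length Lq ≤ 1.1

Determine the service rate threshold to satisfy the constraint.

For M/M/1: Lq = λ²/(μ(μ-λ))
Need Lq ≤ 1.1, i.e. μ(μ-λ) ≥ λ²/1.1
μ² - 5.5μ - 30.25/1.1 ≥ 0  →  μ² - 5.5μ - 27.5000 ≥ 0
Quadratic formula (positive root): μ = [λ + √(λ² + 4×27.5000)]/2
Discriminant: 30.25 + 4×27.5000 = 140.2500, √140.2500 = 11.8427
μ ≥ (5.5 + 11.8427)/2 = 8.6714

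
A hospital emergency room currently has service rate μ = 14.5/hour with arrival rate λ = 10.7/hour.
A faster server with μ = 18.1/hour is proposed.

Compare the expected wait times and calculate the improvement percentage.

System 1: ρ₁ = 10.7/14.5 = 0.7379, W₁ = 1/(14.5-10.7) = 0.26316
System 2: ρ₂ = 10.7/18.1 = 0.5912, W₂ = 1/(18.1-10.7) = 0.13514
Improvement: (W₁-W₂)/W₁ = (0.26316-0.13514)/0.26316 = 48.65%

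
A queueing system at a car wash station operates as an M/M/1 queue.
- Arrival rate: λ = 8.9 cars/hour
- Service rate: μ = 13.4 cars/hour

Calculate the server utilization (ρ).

Server utilization: ρ = λ/μ
ρ = 8.9/13.4 = 0.6642
The server is busy 66.42% of the time.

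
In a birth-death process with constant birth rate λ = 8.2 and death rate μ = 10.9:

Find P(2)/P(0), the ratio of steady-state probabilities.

For constant rates: P(n)/P(0) = (λ/μ)^n
P(2)/P(0) = (8.2/10.9)^2 = 0.75229^2 = 0.5659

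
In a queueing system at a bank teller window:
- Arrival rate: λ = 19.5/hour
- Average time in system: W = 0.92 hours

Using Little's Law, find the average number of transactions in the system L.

Little's Law: L = λW
L = 19.5 × 0.92 = 17.9400 transactions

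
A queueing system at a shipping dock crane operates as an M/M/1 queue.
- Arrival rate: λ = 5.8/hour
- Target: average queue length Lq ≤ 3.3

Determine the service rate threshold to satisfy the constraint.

For M/M/1: Lq = λ²/(μ(μ-λ))
Need Lq ≤ 3.3, i.e. μ(μ-λ) ≥ λ²/3.3
μ² - 5.8μ - 33.64/3.3 ≥ 0  →  μ² - 5.8μ - 10.19394 ≥ 0
Quadratic formula (positive root): μ = [λ + √(λ² + 4×10.19394)]/2
Discriminant: 33.64 + 4×10.19394 = 74.4158, √74.4158 = 8.62646
μ ≥ (5.8 + 8.62646)/2 = 7.2132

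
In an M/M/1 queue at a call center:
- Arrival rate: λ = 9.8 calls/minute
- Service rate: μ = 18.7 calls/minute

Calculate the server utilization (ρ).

Server utilization: ρ = λ/μ
ρ = 9.8/18.7 = 0.5241
The server is busy 52.41% of the time.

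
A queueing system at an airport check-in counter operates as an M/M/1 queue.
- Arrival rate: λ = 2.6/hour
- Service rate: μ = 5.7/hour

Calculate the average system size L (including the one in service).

ρ = λ/μ = 2.6/5.7 = 0.4561
For M/M/1: L = λ/(μ-λ)
L = 2.6/(5.7-2.6) = 2.6/3.10
L = 0.8387 passengers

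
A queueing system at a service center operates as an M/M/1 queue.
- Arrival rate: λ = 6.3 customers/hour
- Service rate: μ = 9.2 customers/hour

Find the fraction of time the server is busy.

Server utilization: ρ = λ/μ
ρ = 6.3/9.2 = 0.6848
The server is busy 68.48% of the time.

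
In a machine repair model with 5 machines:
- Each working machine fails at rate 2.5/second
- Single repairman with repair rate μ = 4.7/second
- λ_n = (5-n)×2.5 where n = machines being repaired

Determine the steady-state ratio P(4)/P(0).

P(4)/P(0) = ∏_{i=0}^{4-1} λ_i/μ_{i+1}
= (5-0)×2.5/4.7 × (5-1)×2.5/4.7 × (5-2)×2.5/4.7 × (5-3)×2.5/4.7
= 9.6062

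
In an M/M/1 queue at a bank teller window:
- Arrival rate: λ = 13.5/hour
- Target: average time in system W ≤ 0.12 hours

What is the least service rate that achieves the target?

For M/M/1: W = 1/(μ-λ)
Need W ≤ 0.12, so 1/(μ-λ) ≤ 0.12
μ - λ ≥ 1/0.12 = 8.3333
μ ≥ 13.5 + 8.3333 = 21.8333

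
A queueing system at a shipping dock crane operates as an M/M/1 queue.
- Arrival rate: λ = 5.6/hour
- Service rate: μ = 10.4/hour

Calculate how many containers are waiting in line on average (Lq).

ρ = λ/μ = 5.6/10.4 = 0.5385
For M/M/1: Lq = λ²/(μ(μ-λ))
Lq = 31.36/(10.4 × 4.80)
Lq = 0.6282 containers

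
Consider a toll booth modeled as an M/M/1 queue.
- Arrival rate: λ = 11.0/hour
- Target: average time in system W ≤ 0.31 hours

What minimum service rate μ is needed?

For M/M/1: W = 1/(μ-λ)
Need W ≤ 0.31, so 1/(μ-λ) ≤ 0.31
μ - λ ≥ 1/0.31 = 3.2258
μ ≥ 11.0 + 3.2258 = 14.2258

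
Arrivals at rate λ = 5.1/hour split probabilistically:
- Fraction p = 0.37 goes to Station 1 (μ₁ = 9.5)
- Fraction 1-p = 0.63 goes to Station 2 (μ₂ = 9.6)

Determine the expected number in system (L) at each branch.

Effective rates: λ₁ = 5.1×0.37 = 1.887, λ₂ = 5.1×0.63 = 3.213
Station 1: ρ₁ = 1.887/9.5 = 0.19863, L₁ = ρ₁/(1-ρ₁) = 0.19863/(1-0.19863) = 0.2479
Station 2: ρ₂ = 3.213/9.6 = 0.3347, L₂ = ρ₂/(1-ρ₂) = 0.3347/(1-0.3347) = 0.5031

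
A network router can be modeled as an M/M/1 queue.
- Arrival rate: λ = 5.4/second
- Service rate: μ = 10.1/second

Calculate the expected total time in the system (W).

First, compute utilization: ρ = λ/μ = 5.4/10.1 = 0.5347
For M/M/1: W = 1/(μ-λ)
W = 1/(10.1-5.4) = 1/4.70
W = 0.2128 seconds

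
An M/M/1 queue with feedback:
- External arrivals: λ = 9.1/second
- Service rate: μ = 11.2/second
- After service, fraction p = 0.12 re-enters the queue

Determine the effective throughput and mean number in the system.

Effective arrival rate: λ_eff = λ/(1-p) = 9.1/(1-0.12) = 9.1/0.88 = 10.3409
ρ = λ_eff/μ = 10.3409/11.2 = 0.923295
L = ρ/(1-ρ) = 0.923295/(1-0.923295) = 12.0370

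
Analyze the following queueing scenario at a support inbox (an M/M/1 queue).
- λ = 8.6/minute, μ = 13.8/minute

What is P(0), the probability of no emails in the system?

ρ = λ/μ = 8.6/13.8 = 0.6232
P(0) = 1 - ρ = 1 - 0.6232 = 0.3768
The server is idle 37.68% of the time.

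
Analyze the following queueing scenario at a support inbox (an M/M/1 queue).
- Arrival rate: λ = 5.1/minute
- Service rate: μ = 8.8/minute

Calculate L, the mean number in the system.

ρ = λ/μ = 5.1/8.8 = 0.5795
For M/M/1: L = λ/(μ-λ)
L = 5.1/(8.8-5.1) = 5.1/3.70
L = 1.3784 emails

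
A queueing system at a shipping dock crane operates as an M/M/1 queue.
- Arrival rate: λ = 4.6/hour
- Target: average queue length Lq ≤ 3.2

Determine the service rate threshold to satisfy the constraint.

For M/M/1: Lq = λ²/(μ(μ-λ))
Need Lq ≤ 3.2, i.e. μ(μ-λ) ≥ λ²/3.2
μ² - 4.6μ - 21.16/3.2 ≥ 0  →  μ² - 4.6μ - 6.6125 ≥ 0
Quadratic formula (positive root): μ = [λ + √(λ² + 4×6.6125)]/2
Discriminant: 21.16 + 4×6.6125 = 47.6100, √47.6100 = 6.9000
μ ≥ (4.6 + 6.9000)/2 = 5.7500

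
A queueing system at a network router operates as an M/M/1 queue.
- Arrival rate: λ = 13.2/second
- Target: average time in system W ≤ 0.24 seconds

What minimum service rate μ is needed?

For M/M/1: W = 1/(μ-λ)
Need W ≤ 0.24, so 1/(μ-λ) ≤ 0.24
μ - λ ≥ 1/0.24 = 4.1667
μ ≥ 13.2 + 4.1667 = 17.3667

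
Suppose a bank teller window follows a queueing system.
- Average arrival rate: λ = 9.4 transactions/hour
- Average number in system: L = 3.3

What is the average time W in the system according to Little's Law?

Little's Law: L = λW, so W = L/λ
W = 3.3/9.4 = 0.3511 hours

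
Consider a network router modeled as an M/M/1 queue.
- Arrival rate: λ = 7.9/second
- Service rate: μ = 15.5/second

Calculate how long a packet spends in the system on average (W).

First, compute utilization: ρ = λ/μ = 7.9/15.5 = 0.5097
For M/M/1: W = 1/(μ-λ)
W = 1/(15.5-7.9) = 1/7.60
W = 0.1316 seconds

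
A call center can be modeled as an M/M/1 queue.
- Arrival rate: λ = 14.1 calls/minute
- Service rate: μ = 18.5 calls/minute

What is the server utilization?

Server utilization: ρ = λ/μ
ρ = 14.1/18.5 = 0.7622
The server is busy 76.22% of the time.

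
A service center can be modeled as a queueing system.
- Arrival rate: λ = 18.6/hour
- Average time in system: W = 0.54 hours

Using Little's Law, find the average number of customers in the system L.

Little's Law: L = λW
L = 18.6 × 0.54 = 10.0440 customers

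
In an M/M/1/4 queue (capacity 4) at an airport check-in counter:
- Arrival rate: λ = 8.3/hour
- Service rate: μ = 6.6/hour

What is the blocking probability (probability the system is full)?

ρ = λ/μ = 8.3/6.6 = 1.2576
P₀ = (1-ρ)/(1-ρ^(K+1)) = (1-1.2576)/(1-1.2576^5) = -0.2576/-2.1457 = 0.1201
P_K = P₀×ρ^K = 0.12006 × 1.2576^4 = 0.12006 × 2.5013 = 0.3003
Blocking probability = 30.03%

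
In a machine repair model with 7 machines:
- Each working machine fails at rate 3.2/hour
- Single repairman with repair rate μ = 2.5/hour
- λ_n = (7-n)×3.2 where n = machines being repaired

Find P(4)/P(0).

P(4)/P(0) = ∏_{i=0}^{4-1} λ_i/μ_{i+1}
= (7-0)×3.2/2.5 × (7-1)×3.2/2.5 × (7-2)×3.2/2.5 × (7-3)×3.2/2.5
= 2254.8578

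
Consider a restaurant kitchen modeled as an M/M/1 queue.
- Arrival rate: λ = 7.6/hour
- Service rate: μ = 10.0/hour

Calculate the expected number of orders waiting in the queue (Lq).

ρ = λ/μ = 7.6/10.0 = 0.7600
For M/M/1: Lq = λ²/(μ(μ-λ))
Lq = 57.76/(10.0 × 2.40)
Lq = 2.4067 orders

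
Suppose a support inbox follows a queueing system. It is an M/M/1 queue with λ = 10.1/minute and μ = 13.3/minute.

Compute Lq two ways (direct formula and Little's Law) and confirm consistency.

Method 1 (direct): Lq = λ²/(μ(μ-λ)) = 102.01/(13.3 × 3.20) = 2.3969

Method 2 (Little's Law):
W = 1/(μ-λ) = 1/3.20 = 0.31250
Wq = W - 1/μ = 0.31250 - 0.075188 = 0.237312
Lq = λWq = 10.1 × 0.237312 = 2.3969 ✔ (matches Method 1)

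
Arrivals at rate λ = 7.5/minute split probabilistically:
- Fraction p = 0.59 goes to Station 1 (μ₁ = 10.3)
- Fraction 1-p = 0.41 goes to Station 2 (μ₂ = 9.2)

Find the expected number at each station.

Effective rates: λ₁ = 7.5×0.59 = 4.425, λ₂ = 7.5×0.41 = 3.075
Station 1: ρ₁ = 4.425/10.3 = 0.4296, L₁ = ρ₁/(1-ρ₁) = 0.4296/(1-0.4296) = 0.7532
Station 2: ρ₂ = 3.075/9.2 = 0.3342, L₂ = ρ₂/(1-ρ₂) = 0.3342/(1-0.3342) = 0.5020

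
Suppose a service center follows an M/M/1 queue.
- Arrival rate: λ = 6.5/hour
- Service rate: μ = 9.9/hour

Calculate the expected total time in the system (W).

First, compute utilization: ρ = λ/μ = 6.5/9.9 = 0.6566
For M/M/1: W = 1/(μ-λ)
W = 1/(9.9-6.5) = 1/3.40
W = 0.2941 hours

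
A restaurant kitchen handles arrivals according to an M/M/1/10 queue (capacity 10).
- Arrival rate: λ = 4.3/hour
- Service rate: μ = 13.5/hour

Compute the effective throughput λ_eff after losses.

ρ = λ/μ = 4.3/13.5 = 0.31852
P₀ = (1-ρ)/(1-ρ^(K+1)) = (1-0.31852)/(1-0.31852^11) = 0.6815/1.0000 = 0.6815
P_K = P₀×ρ^K = 0.68148 × 0.31852^10 = 0.68148 × 0.000010749 = 0.000007325
λ_eff = λ(1-P_K) = 4.3 × (1 - 0.000007325) = 4.3 × 1.0000 = 4.3000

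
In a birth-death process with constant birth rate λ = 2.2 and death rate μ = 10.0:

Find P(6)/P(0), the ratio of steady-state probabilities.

For constant rates: P(n)/P(0) = (λ/μ)^n
P(6)/P(0) = (2.2/10.0)^6 = 0.2200^6 = 0.0001134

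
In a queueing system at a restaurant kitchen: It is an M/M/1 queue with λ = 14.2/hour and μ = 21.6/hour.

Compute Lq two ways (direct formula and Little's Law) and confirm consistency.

Method 1 (direct): Lq = λ²/(μ(μ-λ)) = 201.64/(21.6 × 7.40) = 1.2615

Method 2 (Little's Law):
W = 1/(μ-λ) = 1/7.40 = 0.13514
Wq = W - 1/μ = 0.13514 - 0.046296 = 0.08884
Lq = λWq = 14.2 × 0.08884 = 1.2615 ✔ (matches Method 1)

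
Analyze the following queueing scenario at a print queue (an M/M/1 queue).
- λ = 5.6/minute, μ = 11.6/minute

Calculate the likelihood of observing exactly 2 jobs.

ρ = λ/μ = 5.6/11.6 = 0.48276
P(n) = (1-ρ)ρⁿ
P(2) = (1-0.48276) × 0.48276^2
P(2) = 0.51724 × 0.23306
P(2) = 0.1205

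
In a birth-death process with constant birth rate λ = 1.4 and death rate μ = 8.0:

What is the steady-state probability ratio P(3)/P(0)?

For constant rates: P(n)/P(0) = (λ/μ)^n
P(3)/P(0) = (1.4/8.0)^3 = 0.1750^3 = 0.005359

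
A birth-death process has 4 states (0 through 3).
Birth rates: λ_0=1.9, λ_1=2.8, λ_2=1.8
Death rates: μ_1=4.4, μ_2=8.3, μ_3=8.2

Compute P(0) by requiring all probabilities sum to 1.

Ratios P(n)/P(0) = (λ₀···λₙ₋₁)/(μ₁···μₙ):
P(1)/P(0) = (1.9)/(4.4) = 0.4318
P(2)/P(0) = (1.9×2.8)/(4.4×8.3) = 0.1457
P(3)/P(0) = (1.9×2.8×1.8)/(4.4×8.3×8.2) = 0.03198

Normalization: ∑ P(n) = 1
P(0) × (1.0000 + 0.4318 + 0.1457 + 0.03198) = 1
P(0) × 1.6095 = 1
P(0) = 1/1.6095 = 0.6213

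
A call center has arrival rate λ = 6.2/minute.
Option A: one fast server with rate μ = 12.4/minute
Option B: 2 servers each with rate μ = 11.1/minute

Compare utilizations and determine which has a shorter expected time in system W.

Option A: single server μ = 12.4 (M/M/1)
  ρ_A = 6.2/12.4 = 0.5000
  W_A = 1/(μ-λ) = 1/(12.4-6.2) = 1/6.20 = 0.1613

Option B: 2 servers μ = 11.1 (M/M/2)
  ρ_B = λ/(cμ) = 6.2/(2×11.1) = 0.2793
  Offered load a = λ/μ = cρ = 6.2/11.1 = 0.5586
  P₀ = [ Σₙ₌₀^1 aⁿ/n! + a^2/(2!(1-ρ)) ]⁻¹
  Σ = a^0/0! + a^1/1! = 1.0000 + 0.5586 = 1.5586
  a^2/(2!(1-ρ)) = 0.31199/(2 × 0.72072) = 0.2164
  P₀ = 1/(1.5586 + 0.2164) = 0.5634
  Lq = P₀·a^2·ρ / (2!(1-ρ)²) = 0.56338 × 0.31199 × 0.27928 / (2 × 0.51944) = 0.04725
  Wq_B = Lq/λ = 0.04725/6.2 = 0.007621
  W_B = Wq_B + 1/μ = 0.007621 + 0.09009 = 0.09771

Since W_B = 0.09771 < W_A = 0.1613, Option B (multiple servers) has the shorter time in system.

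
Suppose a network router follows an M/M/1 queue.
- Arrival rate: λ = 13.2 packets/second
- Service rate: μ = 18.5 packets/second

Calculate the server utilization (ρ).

Server utilization: ρ = λ/μ
ρ = 13.2/18.5 = 0.7135
The server is busy 71.35% of the time.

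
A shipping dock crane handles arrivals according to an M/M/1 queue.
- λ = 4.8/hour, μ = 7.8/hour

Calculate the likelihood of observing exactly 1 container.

ρ = λ/μ = 4.8/7.8 = 0.6154
P(n) = (1-ρ)ρⁿ
P(1) = (1-0.6154) × 0.6154^1
P(1) = 0.3846 × 0.6154
P(1) = 0.2367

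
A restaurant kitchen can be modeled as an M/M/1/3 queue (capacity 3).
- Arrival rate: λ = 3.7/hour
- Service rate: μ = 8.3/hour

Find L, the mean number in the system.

ρ = λ/μ = 3.7/8.3 = 0.4458
P₀ = (1-ρ)/(1-ρ^(K+1)) = (1-0.4458)/(1-0.4458^4) = 0.5542/0.9605 = 0.5770
P_K = P₀×ρ^K = 0.5770 × 0.4458^3 = 0.5770 × 0.08860 = 0.05112
L = ρ[1 - (K+1)ρ^K + Kρ^(K+1)] / [(1-ρ)(1-ρ^(K+1))]
L = 0.4458 × (1 - 4×0.08860 + 3×0.03950) / ((1 - 0.4458) × (1 - 0.03950)) = 0.6399 orders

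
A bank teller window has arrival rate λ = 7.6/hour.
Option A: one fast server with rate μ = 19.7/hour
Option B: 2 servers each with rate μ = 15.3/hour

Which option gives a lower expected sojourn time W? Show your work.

Option A: single server μ = 19.7 (M/M/1)
  ρ_A = 7.6/19.7 = 0.3858
  W_A = 1/(μ-λ) = 1/(19.7-7.6) = 1/12.10 = 0.08264

Option B: 2 servers μ = 15.3 (M/M/2)
  ρ_B = λ/(cμ) = 7.6/(2×15.3) = 0.2484
  Offered load a = λ/μ = cρ = 7.6/15.3 = 0.4967
  P₀ = [ Σₙ₌₀^1 aⁿ/n! + a^2/(2!(1-ρ)) ]⁻¹
  Σ = a^0/0! + a^1/1! = 1.0000 + 0.4967 = 1.4967
  a^2/(2!(1-ρ)) = 0.2467/(2 × 0.7516) = 0.1641
  P₀ = 1/(1.4967 + 0.1641) = 0.6021
  Lq = P₀·a^2·ρ / (2!(1-ρ)²) = 0.60209 × 0.24674 × 0.24837 / (2 × 0.56495) = 0.03266
  Wq_B = Lq/λ = 0.03266/7.6 = 0.004297
  W_B = Wq_B + 1/μ = 0.004297 + 0.06536 = 0.06966

Since W_B = 0.06966 < W_A = 0.08264, Option B (multiple servers) has the shorter time in system.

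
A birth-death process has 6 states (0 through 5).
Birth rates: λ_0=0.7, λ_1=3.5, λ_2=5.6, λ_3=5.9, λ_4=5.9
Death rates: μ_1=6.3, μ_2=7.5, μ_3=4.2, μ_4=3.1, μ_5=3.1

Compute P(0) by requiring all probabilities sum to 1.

Ratios P(n)/P(0) = (λ₀···λₙ₋₁)/(μ₁···μₙ):
P(1)/P(0) = (0.7)/(6.3) = 0.1111
P(2)/P(0) = (0.7×3.5)/(6.3×7.5) = 0.05185
P(3)/P(0) = (0.7×3.5×5.6)/(6.3×7.5×4.2) = 0.06914
P(4)/P(0) = (0.7×3.5×5.6×5.9)/(6.3×7.5×4.2×3.1) = 0.1316
P(5)/P(0) = (0.7×3.5×5.6×5.9×5.9)/(6.3×7.5×4.2×3.1×3.1) = 0.2504

Normalization: ∑ P(n) = 1
P(0) × (1.0000 + 0.1111 + 0.05185 + 0.06914 + 0.1316 + 0.2504) = 1
P(0) × 1.6141 = 1
P(0) = 1/1.6141 = 0.6195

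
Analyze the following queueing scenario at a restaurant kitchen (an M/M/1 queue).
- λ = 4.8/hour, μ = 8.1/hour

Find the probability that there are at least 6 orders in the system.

ρ = λ/μ = 4.8/8.1 = 0.59259
P(N ≥ n) = ρⁿ
P(N ≥ 6) = 0.59259^6
P(N ≥ 6) = 0.04330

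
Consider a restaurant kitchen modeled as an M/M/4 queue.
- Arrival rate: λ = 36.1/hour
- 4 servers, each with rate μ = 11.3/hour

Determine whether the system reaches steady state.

Stability requires ρ = λ/(cμ) < 1
ρ = 36.1/(4 × 11.3) = 36.1/45.20 = 0.7987
Since 0.7987 < 1, the system is STABLE.
The servers are busy 79.87% of the time.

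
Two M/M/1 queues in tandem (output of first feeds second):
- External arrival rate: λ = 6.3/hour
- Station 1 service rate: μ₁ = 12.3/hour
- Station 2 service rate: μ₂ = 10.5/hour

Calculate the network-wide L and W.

By Jackson's theorem, each station behaves as independent M/M/1.
Station 1: ρ₁ = 6.3/12.3 = 0.5122, L₁ = ρ₁/(1-ρ₁) = λ/(μ₁-λ) = 6.3/6.00 = 1.0500
Station 2: ρ₂ = 6.3/10.5 = 0.6000, L₂ = ρ₂/(1-ρ₂) = λ/(μ₂-λ) = 6.3/4.20 = 1.5000
Total: L = L₁ + L₂ = 1.0500 + 1.5000 = 2.5500
W = L/λ = 2.5500/6.3 = 0.4048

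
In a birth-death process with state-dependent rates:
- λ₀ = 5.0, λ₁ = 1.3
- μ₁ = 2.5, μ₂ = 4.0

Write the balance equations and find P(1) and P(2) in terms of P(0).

Balance equations:
State 0: λ₀P₀ = μ₁P₁ → P₁ = (λ₀/μ₁)P₀ = (5.0/2.5)P₀ = 2.0000P₀
State 1: P₂ = (λ₀λ₁)/(μ₁μ₂)P₀ = (5.0×1.3)/(2.5×4.0)P₀ = 0.6500P₀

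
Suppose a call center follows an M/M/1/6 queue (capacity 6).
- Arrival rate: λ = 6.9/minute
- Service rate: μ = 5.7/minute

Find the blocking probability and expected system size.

ρ = λ/μ = 6.9/5.7 = 1.210526
P₀ = (1-ρ)/(1-ρ^(K+1)) = (1-1.210526)/(1-1.210526^7) = -0.21053/-2.8091 = 0.07495
P_K = P₀×ρ^K = 0.07495 × 1.210526^6 = 0.07495 × 3.1466 = 0.2358
Blocking probability P_6 = 0.2358 (23.58%)
L = ρ[1 - (K+1)ρ^K + Kρ^(K+1)] / [(1-ρ)(1-ρ^(K+1))]
L = 1.210526 × (1 - 7×3.146623 + 6×3.809069) / ((1 - 1.210526) × (1 - 3.809069)) = 3.7419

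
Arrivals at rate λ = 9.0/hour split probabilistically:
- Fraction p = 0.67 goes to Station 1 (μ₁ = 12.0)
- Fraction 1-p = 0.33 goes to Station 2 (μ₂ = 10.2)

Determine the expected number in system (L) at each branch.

Effective rates: λ₁ = 9.0×0.67 = 6.03, λ₂ = 9.0×0.33 = 2.97
Station 1: ρ₁ = 6.03/12.0 = 0.5025, L₁ = ρ₁/(1-ρ₁) = 0.5025/(1-0.5025) = 1.0101
Station 2: ρ₂ = 2.97/10.2 = 0.2912, L₂ = ρ₂/(1-ρ₂) = 0.2912/(1-0.2912) = 0.4108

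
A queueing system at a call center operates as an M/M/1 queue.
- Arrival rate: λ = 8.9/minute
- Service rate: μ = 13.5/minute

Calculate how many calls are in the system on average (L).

ρ = λ/μ = 8.9/13.5 = 0.6593
For M/M/1: L = λ/(μ-λ)
L = 8.9/(13.5-8.9) = 8.9/4.60
L = 1.9348 calls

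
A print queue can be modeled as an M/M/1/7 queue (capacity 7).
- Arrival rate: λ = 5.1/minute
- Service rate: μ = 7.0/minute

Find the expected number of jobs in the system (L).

ρ = λ/μ = 5.1/7.0 = 0.72857
P₀ = (1-ρ)/(1-ρ^(K+1)) = (1-0.72857)/(1-0.72857^8) = 0.2714/0.9206 = 0.2948
P_K = P₀×ρ^K = 0.2948 × 0.72857^7 = 0.2948 × 0.1090 = 0.03213
L = ρ[1 - (K+1)ρ^K + Kρ^(K+1)] / [(1-ρ)(1-ρ^(K+1))]
L = 0.72857 × (1 - 8×0.10897 + 7×0.079391) / ((1 - 0.72857) × (1 - 0.079391)) = 1.9943 jobs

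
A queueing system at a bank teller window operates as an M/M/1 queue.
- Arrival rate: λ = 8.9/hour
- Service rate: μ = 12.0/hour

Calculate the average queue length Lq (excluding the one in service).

ρ = λ/μ = 8.9/12.0 = 0.7417
For M/M/1: Lq = λ²/(μ(μ-λ))
Lq = 79.21/(12.0 × 3.10)
Lq = 2.1293 transactions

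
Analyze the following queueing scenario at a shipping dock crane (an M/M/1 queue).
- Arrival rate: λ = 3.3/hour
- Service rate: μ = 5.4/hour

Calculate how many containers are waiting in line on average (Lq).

ρ = λ/μ = 3.3/5.4 = 0.6111
For M/M/1: Lq = λ²/(μ(μ-λ))
Lq = 10.89/(5.4 × 2.10)
Lq = 0.9603 containers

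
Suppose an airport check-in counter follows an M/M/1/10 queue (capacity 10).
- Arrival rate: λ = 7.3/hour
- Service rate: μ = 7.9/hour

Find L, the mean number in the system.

ρ = λ/μ = 7.3/7.9 = 0.92405
P₀ = (1-ρ)/(1-ρ^(K+1)) = (1-0.92405)/(1-0.92405^11) = 0.07595/0.5806 = 0.1308
P_K = P₀×ρ^K = 0.13082 × 0.92405^10 = 0.13082 × 0.45389 = 0.05938
L = ρ[1 - (K+1)ρ^K + Kρ^(K+1)] / [(1-ρ)(1-ρ^(K+1))]
L = 0.92405 × (1 - 11×0.453894 + 10×0.419421) / ((1 - 0.92405) × (1 - 0.419421)) = 4.2200 passengers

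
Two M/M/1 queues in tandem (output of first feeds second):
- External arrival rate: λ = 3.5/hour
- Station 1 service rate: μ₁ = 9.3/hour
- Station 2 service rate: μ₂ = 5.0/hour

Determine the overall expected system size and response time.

By Jackson's theorem, each station behaves as independent M/M/1.
Station 1: ρ₁ = 3.5/9.3 = 0.3763, L₁ = ρ₁/(1-ρ₁) = λ/(μ₁-λ) = 3.5/5.80 = 0.603448
Station 2: ρ₂ = 3.5/5.0 = 0.7000, L₂ = ρ₂/(1-ρ₂) = λ/(μ₂-λ) = 3.5/1.50 = 2.33333
Total: L = L₁ + L₂ = 0.603448 + 2.33333 = 2.9368
W = L/λ = 2.9368/3.5 = 0.8391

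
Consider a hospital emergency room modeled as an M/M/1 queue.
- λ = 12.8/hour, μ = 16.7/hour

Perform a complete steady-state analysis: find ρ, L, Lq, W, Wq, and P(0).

Step 1: ρ = λ/μ = 12.8/16.7 = 0.7665
Step 2: L = λ/(μ-λ) = 12.8/3.90 = 3.2821
Step 3: Lq = λ²/(μ(μ-λ)) = 163.84/(16.7×3.90) = 2.5156
Step 4: W = 1/(μ-λ) = 1/3.90 = 0.2564103
Step 5: Wq = λ/(μ(μ-λ)) = 12.8/(16.7×3.90) = 0.1965
Step 6: P(0) = 1-ρ = 0.2335
Verify: L = λW = 12.8×0.2564103 = 3.2821 ✔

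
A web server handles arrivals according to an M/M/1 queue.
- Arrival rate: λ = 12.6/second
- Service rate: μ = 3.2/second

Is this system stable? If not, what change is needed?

Stability requires ρ = λ/(cμ) < 1
ρ = 12.6/(1 × 3.2) = 12.6/3.20 = 3.9375
Since 3.9375 ≥ 1, the system is UNSTABLE.
Queue grows without bound. Need μ > λ = 12.6.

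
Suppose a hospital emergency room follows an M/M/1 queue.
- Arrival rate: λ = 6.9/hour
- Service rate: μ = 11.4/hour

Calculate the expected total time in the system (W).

First, compute utilization: ρ = λ/μ = 6.9/11.4 = 0.6053
For M/M/1: W = 1/(μ-λ)
W = 1/(11.4-6.9) = 1/4.50
W = 0.2222 hours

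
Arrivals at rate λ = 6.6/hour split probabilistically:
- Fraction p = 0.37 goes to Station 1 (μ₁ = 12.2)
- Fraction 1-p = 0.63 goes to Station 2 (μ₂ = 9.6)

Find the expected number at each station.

Effective rates: λ₁ = 6.6×0.37 = 2.442, λ₂ = 6.6×0.63 = 4.158
Station 1: ρ₁ = 2.442/12.2 = 0.2002, L₁ = ρ₁/(1-ρ₁) = 0.2002/(1-0.2002) = 0.2503
Station 2: ρ₂ = 4.158/9.6 = 0.433125, L₂ = ρ₂/(1-ρ₂) = 0.433125/(1-0.433125) = 0.7641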